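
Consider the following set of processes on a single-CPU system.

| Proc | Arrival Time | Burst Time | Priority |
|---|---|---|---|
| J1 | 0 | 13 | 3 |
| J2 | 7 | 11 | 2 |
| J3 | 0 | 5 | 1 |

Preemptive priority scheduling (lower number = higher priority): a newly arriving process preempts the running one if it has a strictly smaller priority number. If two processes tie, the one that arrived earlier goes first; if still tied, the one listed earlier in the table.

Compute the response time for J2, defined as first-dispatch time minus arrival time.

0

Gantt: | J3 0-5 | J1 5-7 | J2 7-18 | J1 18-29 |
Completion: J1=29  J2=18  J3=5
Response(J2) = first start − arrival = 7 − 7 = 0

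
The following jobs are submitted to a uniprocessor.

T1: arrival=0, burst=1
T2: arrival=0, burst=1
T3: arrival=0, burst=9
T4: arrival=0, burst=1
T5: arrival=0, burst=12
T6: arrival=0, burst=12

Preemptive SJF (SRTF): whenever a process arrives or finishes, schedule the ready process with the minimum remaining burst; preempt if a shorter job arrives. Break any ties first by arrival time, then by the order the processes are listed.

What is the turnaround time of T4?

3

Timeline: | T1 0-1 | T2 1-2 | T4 2-3 | T3 3-12 | T5 12-24 | T6 24-36 |
Completion: T1=1  T2=2  T3=12  T4=3  T5=24  T6=36
Turnaround(T4) = completion − arrival = 3 − 0 = 3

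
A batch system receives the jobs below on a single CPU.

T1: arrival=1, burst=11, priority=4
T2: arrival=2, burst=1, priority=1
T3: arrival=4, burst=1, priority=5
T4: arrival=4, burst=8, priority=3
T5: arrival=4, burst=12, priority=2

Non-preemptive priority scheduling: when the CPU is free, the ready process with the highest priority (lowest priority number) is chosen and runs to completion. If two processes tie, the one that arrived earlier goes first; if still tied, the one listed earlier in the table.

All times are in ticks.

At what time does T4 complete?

Timeline: | idle 0-1 | T1 1-12 | T2 12-13 | T5 13-25 | T4 25-33 | T3 33-34 |
Completion: T1=12  T2=13  T3=34  T4=33  T5=25

33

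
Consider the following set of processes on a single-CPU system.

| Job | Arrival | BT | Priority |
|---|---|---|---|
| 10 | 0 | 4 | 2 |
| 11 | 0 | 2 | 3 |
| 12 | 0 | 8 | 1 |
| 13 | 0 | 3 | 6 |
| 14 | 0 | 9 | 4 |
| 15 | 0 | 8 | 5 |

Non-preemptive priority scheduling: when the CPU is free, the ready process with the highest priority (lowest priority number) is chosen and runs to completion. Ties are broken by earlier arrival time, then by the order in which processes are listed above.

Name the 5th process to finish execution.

15

Timeline: | 12 0-8 | 10 8-12 | 11 12-14 | 14 14-23 | 15 23-31 | 13 31-34 |
Completion: 10=12  11=14  12=8  13=34  14=23  15=31
Finish order: 12 → 10 → 11 → 14 → 15 → 13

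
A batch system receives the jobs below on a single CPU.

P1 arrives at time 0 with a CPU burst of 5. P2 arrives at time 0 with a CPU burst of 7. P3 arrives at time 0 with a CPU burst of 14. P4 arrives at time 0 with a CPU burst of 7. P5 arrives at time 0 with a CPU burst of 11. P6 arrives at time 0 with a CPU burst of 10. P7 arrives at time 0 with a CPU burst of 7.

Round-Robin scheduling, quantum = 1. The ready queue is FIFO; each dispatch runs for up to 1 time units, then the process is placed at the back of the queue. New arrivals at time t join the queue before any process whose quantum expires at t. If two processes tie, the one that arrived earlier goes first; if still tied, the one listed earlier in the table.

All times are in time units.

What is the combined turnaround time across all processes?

337

Gantt: | P1 0-1 | P2 1-2 | P3 2-3 | P4 3-4 | P5 4-5 | P6 5-6 | P7 6-7 | P1 7-8 | P2 8-9 | P3 9-10 | P4 10-11 | P5 11-12 | P6 12-13 | P7 13-14 | P1 14-15 | P2 15-16 | P3 16-17 | P4 17-18 | P5 18-19 | P6 19-20 | P7 20-21 | P1 21-22 | P2 22-23 | P3 23-24 | P4 24-25 | P5 25-26 | P6 26-27 | P7 27-28 | P1 28-29 | P2 29-30 | P3 30-31 | P4 31-32 | P5 32-33 | P6 33-34 | P7 34-35 | P2 35-36 | P3 36-37 | P4 37-38 | P5 38-39 | P6 39-40 | P7 40-41 | P2 41-42 | P3 42-43 | P4 43-44 | P5 44-45 | P6 45-46 | P7 46-47 | P3 47-48 | P5 48-49 | P6 49-50 | P3 50-51 | P5 51-52 | P6 52-53 | P3 53-54 | P5 54-55 | P6 55-56 | P3 56-57 | P5 57-58 | P3 58-61 |
Completion: P1=29  P2=42  P3=61  P4=44  P5=58  P6=56  P7=47
Turnaround (C−A): P1=29  P2=42  P3=61  P4=44  P5=58  P6=56  P7=47
Turnaround = completion − arrival: P1=29, P2=42, P3=61, P4=44, P5=58, P6=56, P7=47
Total turnaround = 29 + 42 + 61 + 44 + 58 + 56 + 47 = 337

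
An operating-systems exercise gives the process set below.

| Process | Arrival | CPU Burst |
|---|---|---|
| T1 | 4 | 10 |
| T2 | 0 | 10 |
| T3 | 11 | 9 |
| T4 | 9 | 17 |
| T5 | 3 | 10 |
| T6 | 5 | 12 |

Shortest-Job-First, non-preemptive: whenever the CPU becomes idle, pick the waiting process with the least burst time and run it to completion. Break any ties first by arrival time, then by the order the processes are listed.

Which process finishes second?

Timeline: | T2 0-10 | T5 10-20 | T3 20-29 | T1 29-39 | T6 39-51 | T4 51-68 |
Completion: T1=39  T2=10  T3=29  T4=68  T5=20  T6=51
Finish order: T2 → T5 → T3 → T1 → T6 → T4

T5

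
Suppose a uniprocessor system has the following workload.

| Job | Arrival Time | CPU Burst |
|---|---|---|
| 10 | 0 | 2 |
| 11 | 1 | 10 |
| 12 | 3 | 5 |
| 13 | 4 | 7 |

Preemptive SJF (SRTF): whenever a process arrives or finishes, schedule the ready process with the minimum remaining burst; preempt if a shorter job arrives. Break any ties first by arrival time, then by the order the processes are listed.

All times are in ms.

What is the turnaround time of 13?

Schedule: | 10 0-2 | 11 2-3 | 12 3-8 | 13 8-15 | 11 15-24 |
Completion: 10=2  11=24  12=8  13=15
Turnaround (C−A): 10=2  11=23  12=5  13=11
Turnaround(13) = completion − arrival = 15 − 4 = 11

11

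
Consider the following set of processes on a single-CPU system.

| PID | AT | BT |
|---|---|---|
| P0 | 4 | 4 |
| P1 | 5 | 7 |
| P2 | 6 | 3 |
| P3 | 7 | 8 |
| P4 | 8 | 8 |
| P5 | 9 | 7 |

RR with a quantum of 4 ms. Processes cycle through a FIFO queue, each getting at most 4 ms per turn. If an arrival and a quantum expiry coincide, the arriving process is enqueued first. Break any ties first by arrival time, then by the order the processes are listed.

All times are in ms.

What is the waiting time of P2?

6

Timeline: | idle 0-4 | P0 4-8 | P1 8-12 | P2 12-15 | P3 15-19 | P4 19-23 | P5 23-27 | P1 27-30 | P3 30-34 | P4 34-38 | P5 38-41 |
Completion: P0=8  P1=30  P2=15  P3=34  P4=38  P5=41
Waiting(P2) = turnaround − burst = 9 − 3 = 6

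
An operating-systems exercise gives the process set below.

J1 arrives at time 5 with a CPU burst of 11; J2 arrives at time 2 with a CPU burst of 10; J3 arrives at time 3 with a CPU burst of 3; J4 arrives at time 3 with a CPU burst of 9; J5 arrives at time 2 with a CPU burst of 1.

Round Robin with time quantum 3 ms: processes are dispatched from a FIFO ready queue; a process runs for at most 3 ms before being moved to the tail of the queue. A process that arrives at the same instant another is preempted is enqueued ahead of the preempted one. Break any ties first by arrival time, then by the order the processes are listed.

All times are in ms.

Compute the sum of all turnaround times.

Schedule: | idle 0-2 | J2 2-5 | J5 5-6 | J3 6-9 | J4 9-12 | J1 12-15 | J2 15-18 | J4 18-21 | J1 21-24 | J2 24-27 | J4 27-30 | J1 30-33 | J2 33-34 | J1 34-36 |
Completion: J1=36  J2=34  J3=9  J4=30  J5=6
Turnaround = completion − arrival: J1=31, J2=32, J3=6, J4=27, J5=4
Total turnaround = 31 + 32 + 6 + 27 + 4 = 100

100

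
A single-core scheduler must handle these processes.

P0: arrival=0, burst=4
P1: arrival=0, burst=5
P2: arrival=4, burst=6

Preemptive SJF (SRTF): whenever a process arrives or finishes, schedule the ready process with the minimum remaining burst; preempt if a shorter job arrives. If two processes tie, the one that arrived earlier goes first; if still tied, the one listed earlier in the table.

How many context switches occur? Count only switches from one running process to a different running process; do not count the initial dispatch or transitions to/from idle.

Timeline: | P0 0-4 | P1 4-9 | P2 9-15 |
Completion: P0=4  P1=9  P2=15

2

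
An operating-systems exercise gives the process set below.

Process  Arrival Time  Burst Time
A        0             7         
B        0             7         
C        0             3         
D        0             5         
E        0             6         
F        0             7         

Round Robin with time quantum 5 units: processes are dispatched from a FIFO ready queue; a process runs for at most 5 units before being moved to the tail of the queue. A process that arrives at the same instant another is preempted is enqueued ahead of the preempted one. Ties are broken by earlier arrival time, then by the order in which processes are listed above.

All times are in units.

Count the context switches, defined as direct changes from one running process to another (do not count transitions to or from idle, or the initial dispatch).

9

Gantt: | A 0-5 | B 5-10 | C 10-13 | D 13-18 | E 18-23 | F 23-28 | A 28-30 | B 30-32 | E 32-33 | F 33-35 |
Completion: A=30  B=32  C=13  D=18  E=33  F=35
Turnaround (C−A): A=30  B=32  C=13  D=18  E=33  F=35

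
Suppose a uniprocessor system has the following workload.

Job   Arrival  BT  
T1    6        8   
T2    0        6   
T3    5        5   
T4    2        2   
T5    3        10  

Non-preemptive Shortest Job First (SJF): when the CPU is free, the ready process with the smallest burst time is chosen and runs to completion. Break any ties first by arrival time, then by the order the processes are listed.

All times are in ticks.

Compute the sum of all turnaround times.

63

Timeline: | T2 0-6 | T4 6-8 | T3 8-13 | T1 13-21 | T5 21-31 |
Completion: T1=21  T2=6  T3=13  T4=8  T5=31
Turnaround (C−A): T1=15  T2=6  T3=8  T4=6  T5=28
Turnaround = completion − arrival: T1=15, T2=6, T3=8, T4=6, T5=28
Total turnaround = 15 + 6 + 8 + 6 + 28 = 63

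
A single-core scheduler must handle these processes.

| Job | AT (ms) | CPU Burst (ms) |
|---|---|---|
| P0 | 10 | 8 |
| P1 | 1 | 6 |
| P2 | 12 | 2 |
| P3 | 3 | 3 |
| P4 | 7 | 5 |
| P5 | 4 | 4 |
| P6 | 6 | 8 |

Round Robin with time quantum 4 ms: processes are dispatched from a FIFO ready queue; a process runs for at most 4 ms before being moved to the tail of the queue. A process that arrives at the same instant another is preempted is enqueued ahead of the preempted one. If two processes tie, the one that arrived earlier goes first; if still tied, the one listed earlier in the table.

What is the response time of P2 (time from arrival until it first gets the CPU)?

Schedule: | idle 0-1 | P1 1-5 | P3 5-8 | P5 8-12 | P1 12-14 | P6 14-18 | P4 18-22 | P0 22-26 | P2 26-28 | P6 28-32 | P4 32-33 | P0 33-37 |
Completion: P0=37  P1=14  P2=28  P3=8  P4=33  P5=12  P6=32
Turnaround (C−A): P0=27  P1=13  P2=16  P3=5  P4=26  P5=8  P6=26
Response(P2) = first start − arrival = 26 − 12 = 14

14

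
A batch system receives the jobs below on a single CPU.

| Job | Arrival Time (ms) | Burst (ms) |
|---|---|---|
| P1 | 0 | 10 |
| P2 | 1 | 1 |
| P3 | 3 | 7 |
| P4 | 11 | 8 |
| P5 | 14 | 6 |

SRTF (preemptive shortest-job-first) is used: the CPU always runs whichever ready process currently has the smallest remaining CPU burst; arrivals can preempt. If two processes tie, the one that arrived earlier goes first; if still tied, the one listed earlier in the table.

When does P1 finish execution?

18

Timeline: | P1 0-1 | P2 1-2 | P1 2-3 | P3 3-10 | P1 10-18 | P5 18-24 | P4 24-32 |
Completion: P1=18  P2=2  P3=10  P4=32  P5=24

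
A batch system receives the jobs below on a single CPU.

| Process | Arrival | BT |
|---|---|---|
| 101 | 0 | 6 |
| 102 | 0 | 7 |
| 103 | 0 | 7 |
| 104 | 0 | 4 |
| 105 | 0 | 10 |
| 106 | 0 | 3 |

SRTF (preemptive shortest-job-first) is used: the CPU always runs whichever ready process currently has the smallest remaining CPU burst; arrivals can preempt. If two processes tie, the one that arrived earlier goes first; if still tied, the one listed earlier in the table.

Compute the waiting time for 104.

Gantt: | 106 0-3 | 104 3-7 | 101 7-13 | 102 13-20 | 103 20-27 | 105 27-37 |
Completion: 101=13  102=20  103=27  104=7  105=37  106=3
Turnaround (C−A): 101=13  102=20  103=27  104=7  105=37  106=3
Waiting(104) = turnaround − burst = 7 − 4 = 3

3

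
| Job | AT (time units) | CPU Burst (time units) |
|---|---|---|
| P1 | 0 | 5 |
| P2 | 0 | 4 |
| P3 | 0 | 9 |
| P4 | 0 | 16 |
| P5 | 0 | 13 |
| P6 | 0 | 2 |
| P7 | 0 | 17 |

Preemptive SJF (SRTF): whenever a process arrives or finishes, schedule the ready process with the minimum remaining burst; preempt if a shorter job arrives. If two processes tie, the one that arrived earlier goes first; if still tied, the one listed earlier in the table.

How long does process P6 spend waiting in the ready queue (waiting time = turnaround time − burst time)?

0

Timeline: | P6 0-2 | P2 2-6 | P1 6-11 | P3 11-20 | P5 20-33 | P4 33-49 | P7 49-66 |
Completion: P1=11  P2=6  P3=20  P4=49  P5=33  P6=2  P7=66
Turnaround (C−A): P1=11  P2=6  P3=20  P4=49  P5=33  P6=2  P7=66
Waiting(P6) = turnaround − burst = 2 − 2 = 0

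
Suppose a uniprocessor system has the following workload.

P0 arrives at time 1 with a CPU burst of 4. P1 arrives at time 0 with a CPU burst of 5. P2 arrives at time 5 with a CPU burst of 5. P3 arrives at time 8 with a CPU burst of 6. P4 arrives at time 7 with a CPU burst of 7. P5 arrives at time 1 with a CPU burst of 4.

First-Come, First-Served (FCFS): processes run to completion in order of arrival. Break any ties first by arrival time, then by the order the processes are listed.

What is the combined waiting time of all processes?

48

Gantt: | P1 0-5 | P0 5-9 | P5 9-13 | P2 13-18 | P4 18-25 | P3 25-31 |
Completion: P0=9  P1=5  P2=18  P3=31  P4=25  P5=13
Turnaround (C−A): P0=8  P1=5  P2=13  P3=23  P4=18  P5=12
Waiting = turnaround − burst: P0=4, P1=0, P2=8, P3=17, P4=11, P5=8
Total waiting = 4 + 0 + 8 + 17 + 11 + 8 = 48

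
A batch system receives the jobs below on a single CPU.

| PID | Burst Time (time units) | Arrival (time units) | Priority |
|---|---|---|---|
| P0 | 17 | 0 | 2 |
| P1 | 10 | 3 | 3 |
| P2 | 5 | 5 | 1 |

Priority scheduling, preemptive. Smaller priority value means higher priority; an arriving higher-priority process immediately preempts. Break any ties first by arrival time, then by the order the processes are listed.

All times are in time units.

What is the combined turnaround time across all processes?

56

Timeline: | P0 0-5 | P2 5-10 | P0 10-22 | P1 22-32 |
Completion: P0=22  P1=32  P2=10
Turnaround = completion − arrival: P0=22, P1=29, P2=5
Total turnaround = 22 + 29 + 5 = 56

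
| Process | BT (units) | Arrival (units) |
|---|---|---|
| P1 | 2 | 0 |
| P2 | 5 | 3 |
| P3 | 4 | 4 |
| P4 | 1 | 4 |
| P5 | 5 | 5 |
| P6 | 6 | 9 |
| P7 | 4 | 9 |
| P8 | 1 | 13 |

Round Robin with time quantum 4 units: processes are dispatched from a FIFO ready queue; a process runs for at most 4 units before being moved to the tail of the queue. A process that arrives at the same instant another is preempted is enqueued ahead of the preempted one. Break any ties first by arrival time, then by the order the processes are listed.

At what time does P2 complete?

17

Timeline: | P1 0-2 | idle 2-3 | P2 3-7 | P3 7-11 | P4 11-12 | P5 12-16 | P2 16-17 | P6 17-21 | P7 21-25 | P8 25-26 | P5 26-27 | P6 27-29 |
Completion: P1=2  P2=17  P3=11  P4=12  P5=27  P6=29  P7=25  P8=26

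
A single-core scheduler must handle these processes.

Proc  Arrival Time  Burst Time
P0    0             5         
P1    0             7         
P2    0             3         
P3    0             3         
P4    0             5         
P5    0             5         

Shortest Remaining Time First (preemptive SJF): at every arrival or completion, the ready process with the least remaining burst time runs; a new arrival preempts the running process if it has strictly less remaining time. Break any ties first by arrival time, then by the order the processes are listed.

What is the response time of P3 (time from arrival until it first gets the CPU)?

3

Gantt: | P2 0-3 | P3 3-6 | P0 6-11 | P4 11-16 | P5 16-21 | P1 21-28 |
Completion: P0=11  P1=28  P2=3  P3=6  P4=16  P5=21
Response(P3) = first start − arrival = 3 − 0 = 3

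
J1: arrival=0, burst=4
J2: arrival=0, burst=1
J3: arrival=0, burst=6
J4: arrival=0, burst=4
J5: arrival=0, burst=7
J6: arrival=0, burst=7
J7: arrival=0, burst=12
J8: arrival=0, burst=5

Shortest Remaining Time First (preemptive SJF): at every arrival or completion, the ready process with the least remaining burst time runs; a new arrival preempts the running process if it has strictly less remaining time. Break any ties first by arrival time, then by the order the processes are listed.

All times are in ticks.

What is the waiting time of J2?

Schedule: | J2 0-1 | J1 1-5 | J4 5-9 | J8 9-14 | J3 14-20 | J5 20-27 | J6 27-34 | J7 34-46 |
Completion: J1=5  J2=1  J3=20  J4=9  J5=27  J6=34  J7=46  J8=14
Waiting(J2) = turnaround − burst = 1 − 1 = 0

0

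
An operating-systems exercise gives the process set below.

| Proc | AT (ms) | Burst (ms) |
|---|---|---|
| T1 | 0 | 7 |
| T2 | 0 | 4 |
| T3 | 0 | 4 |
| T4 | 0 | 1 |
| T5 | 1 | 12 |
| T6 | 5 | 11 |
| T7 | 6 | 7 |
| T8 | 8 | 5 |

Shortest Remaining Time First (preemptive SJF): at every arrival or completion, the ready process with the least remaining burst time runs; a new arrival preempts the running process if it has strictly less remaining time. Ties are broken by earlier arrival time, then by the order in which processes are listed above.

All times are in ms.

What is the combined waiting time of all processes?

Timeline: | T4 0-1 | T2 1-5 | T3 5-9 | T8 9-14 | T1 14-21 | T7 21-28 | T6 28-39 | T5 39-51 |
Completion: T1=21  T2=5  T3=9  T4=1  T5=51  T6=39  T7=28  T8=14
Waiting = turnaround − burst: T1=14, T2=1, T3=5, T4=0, T5=38, T6=23, T7=15, T8=1
Total waiting = 14 + 1 + 5 + 0 + 38 + 23 + 15 + 1 = 97

97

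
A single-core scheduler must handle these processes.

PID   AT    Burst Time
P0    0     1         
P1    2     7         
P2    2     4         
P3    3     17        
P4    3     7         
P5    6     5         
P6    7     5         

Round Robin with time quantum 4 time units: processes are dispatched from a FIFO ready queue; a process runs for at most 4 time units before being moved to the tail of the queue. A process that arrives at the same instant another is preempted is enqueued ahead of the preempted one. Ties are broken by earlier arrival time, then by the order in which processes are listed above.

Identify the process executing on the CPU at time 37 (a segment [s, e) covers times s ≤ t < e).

P6

Schedule: | P0 0-1 | idle 1-2 | P1 2-6 | P2 6-10 | P3 10-14 | P4 14-18 | P5 18-22 | P1 22-25 | P6 25-29 | P3 29-33 | P4 33-36 | P5 36-37 | P6 37-38 | P3 38-47 |
Completion: P0=1  P1=25  P2=10  P3=47  P4=36  P5=37  P6=38
Turnaround (C−A): P0=1  P1=23  P2=8  P3=44  P4=33  P5=31  P6=31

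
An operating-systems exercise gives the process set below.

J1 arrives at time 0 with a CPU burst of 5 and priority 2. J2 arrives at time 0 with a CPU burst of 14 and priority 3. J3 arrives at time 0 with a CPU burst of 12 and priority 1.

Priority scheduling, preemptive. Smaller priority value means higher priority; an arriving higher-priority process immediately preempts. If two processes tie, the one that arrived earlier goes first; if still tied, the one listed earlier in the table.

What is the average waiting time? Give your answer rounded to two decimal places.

9.67

Gantt: | J3 0-12 | J1 12-17 | J2 17-31 |
Completion: J1=17  J2=31  J3=12
Waiting times: J1=12, J2=17, J3=0
Average waiting = (12+17+0) / 3 = 29/3 = 9.67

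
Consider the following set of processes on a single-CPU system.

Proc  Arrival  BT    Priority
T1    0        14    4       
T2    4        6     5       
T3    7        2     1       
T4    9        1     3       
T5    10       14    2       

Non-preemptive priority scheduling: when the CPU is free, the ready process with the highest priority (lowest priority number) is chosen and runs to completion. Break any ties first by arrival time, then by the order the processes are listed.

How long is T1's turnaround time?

Timeline: | T1 0-14 | T3 14-16 | T5 16-30 | T4 30-31 | T2 31-37 |
Completion: T1=14  T2=37  T3=16  T4=31  T5=30
Turnaround(T1) = completion − arrival = 14 − 0 = 14

14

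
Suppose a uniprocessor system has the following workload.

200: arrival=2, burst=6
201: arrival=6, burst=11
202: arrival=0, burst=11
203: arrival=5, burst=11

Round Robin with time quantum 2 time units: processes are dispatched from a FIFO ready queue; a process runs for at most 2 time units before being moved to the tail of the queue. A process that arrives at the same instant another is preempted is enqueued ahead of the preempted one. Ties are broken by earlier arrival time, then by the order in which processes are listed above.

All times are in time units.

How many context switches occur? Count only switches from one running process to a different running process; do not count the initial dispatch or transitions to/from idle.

20

Timeline: | 202 0-2 | 200 2-4 | 202 4-6 | 200 6-8 | 203 8-10 | 201 10-12 | 202 12-14 | 200 14-16 | 203 16-18 | 201 18-20 | 202 20-22 | 203 22-24 | 201 24-26 | 202 26-28 | 203 28-30 | 201 30-32 | 202 32-33 | 203 33-35 | 201 35-37 | 203 37-38 | 201 38-39 |
Completion: 200=16  201=39  202=33  203=38
Turnaround (C−A): 200=14  201=33  202=33  203=33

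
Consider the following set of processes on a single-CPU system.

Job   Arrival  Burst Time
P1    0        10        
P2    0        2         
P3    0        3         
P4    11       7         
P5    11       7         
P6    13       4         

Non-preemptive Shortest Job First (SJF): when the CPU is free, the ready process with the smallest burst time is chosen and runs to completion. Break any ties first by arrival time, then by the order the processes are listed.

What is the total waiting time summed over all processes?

Schedule: | P2 0-2 | P3 2-5 | P1 5-15 | P6 15-19 | P4 19-26 | P5 26-33 |
Completion: P1=15  P2=2  P3=5  P4=26  P5=33  P6=19
Turnaround (C−A): P1=15  P2=2  P3=5  P4=15  P5=22  P6=6
Waiting = turnaround − burst: P1=5, P2=0, P3=2, P4=8, P5=15, P6=2
Total waiting = 5 + 0 + 2 + 8 + 15 + 2 = 32

32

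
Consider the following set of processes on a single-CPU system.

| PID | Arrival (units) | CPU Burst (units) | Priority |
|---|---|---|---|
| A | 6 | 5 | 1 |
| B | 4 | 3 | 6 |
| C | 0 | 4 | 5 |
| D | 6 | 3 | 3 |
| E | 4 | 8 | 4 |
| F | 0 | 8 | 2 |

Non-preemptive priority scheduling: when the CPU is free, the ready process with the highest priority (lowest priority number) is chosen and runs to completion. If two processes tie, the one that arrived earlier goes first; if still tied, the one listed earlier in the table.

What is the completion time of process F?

Schedule: | F 0-8 | A 8-13 | D 13-16 | E 16-24 | C 24-28 | B 28-31 |
Completion: A=13  B=31  C=28  D=16  E=24  F=8
Turnaround (C−A): A=7  B=27  C=28  D=10  E=20  F=8

8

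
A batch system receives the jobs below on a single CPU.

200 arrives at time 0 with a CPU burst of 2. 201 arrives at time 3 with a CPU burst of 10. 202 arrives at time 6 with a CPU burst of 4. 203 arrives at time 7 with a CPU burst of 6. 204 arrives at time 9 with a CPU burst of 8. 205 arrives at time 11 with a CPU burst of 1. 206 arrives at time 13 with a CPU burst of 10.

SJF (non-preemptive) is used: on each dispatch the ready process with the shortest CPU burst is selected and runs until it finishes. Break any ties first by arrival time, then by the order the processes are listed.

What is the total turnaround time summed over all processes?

96

Gantt: | 200 0-2 | idle 2-3 | 201 3-13 | 205 13-14 | 202 14-18 | 203 18-24 | 204 24-32 | 206 32-42 |
Completion: 200=2  201=13  202=18  203=24  204=32  205=14  206=42
Turnaround = completion − arrival: 200=2, 201=10, 202=12, 203=17, 204=23, 205=3, 206=29
Total turnaround = 2 + 10 + 12 + 17 + 23 + 3 + 29 = 96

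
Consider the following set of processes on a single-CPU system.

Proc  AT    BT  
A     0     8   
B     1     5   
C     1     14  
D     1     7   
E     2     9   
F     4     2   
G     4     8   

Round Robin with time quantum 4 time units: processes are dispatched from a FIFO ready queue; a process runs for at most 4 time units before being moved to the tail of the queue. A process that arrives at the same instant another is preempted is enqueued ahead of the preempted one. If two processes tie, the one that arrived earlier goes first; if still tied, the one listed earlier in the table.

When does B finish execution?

Timeline: | A 0-4 | B 4-8 | C 8-12 | D 12-16 | E 16-20 | F 20-22 | G 22-26 | A 26-30 | B 30-31 | C 31-35 | D 35-38 | E 38-42 | G 42-46 | C 46-50 | E 50-51 | C 51-53 |
Completion: A=30  B=31  C=53  D=38  E=51  F=22  G=46
Turnaround (C−A): A=30  B=30  C=52  D=37  E=49  F=18  G=42

31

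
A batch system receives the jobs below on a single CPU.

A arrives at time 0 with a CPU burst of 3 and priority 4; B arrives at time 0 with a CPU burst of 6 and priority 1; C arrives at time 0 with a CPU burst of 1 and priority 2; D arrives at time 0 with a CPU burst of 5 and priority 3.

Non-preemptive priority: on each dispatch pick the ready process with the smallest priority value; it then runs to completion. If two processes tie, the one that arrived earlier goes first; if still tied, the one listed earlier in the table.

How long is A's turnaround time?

15

Schedule: | B 0-6 | C 6-7 | D 7-12 | A 12-15 |
Completion: A=15  B=6  C=7  D=12
Turnaround (C−A): A=15  B=6  C=7  D=12
Turnaround(A) = completion − arrival = 15 − 0 = 15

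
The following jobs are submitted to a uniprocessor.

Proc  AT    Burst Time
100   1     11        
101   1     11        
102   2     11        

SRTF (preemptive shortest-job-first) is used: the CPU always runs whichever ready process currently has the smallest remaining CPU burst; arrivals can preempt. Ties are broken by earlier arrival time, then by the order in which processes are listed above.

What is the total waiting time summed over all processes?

Schedule: | idle 0-1 | 100 1-12 | 101 12-23 | 102 23-34 |
Completion: 100=12  101=23  102=34
Waiting = turnaround − burst: 100=0, 101=11, 102=21
Total waiting = 0 + 11 + 21 = 32

32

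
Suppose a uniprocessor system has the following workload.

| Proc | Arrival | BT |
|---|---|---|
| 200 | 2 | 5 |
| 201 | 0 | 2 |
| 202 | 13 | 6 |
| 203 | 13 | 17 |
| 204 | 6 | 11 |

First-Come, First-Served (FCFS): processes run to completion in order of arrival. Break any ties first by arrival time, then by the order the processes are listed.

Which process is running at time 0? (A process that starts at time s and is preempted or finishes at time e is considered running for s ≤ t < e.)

201

Schedule: | 201 0-2 | 200 2-7 | 204 7-18 | 202 18-24 | 203 24-41 |
Completion: 200=7  201=2  202=24  203=41  204=18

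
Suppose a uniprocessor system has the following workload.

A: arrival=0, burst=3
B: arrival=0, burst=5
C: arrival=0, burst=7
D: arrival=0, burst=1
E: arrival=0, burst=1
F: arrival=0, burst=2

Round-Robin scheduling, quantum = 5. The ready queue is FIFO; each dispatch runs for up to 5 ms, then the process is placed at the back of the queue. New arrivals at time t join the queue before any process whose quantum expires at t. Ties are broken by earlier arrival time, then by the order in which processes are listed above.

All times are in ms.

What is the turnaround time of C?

19

Timeline: | A 0-3 | B 3-8 | C 8-13 | D 13-14 | E 14-15 | F 15-17 | C 17-19 |
Completion: A=3  B=8  C=19  D=14  E=15  F=17
Turnaround (C−A): A=3  B=8  C=19  D=14  E=15  F=17
Turnaround(C) = completion − arrival = 19 − 0 = 19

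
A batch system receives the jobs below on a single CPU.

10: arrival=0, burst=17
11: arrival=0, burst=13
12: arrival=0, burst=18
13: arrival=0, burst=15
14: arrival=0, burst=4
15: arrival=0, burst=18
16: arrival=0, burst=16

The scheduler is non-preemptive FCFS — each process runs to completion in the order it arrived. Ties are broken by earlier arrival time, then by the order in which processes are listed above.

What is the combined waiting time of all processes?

Gantt: | 10 0-17 | 11 17-30 | 12 30-48 | 13 48-63 | 14 63-67 | 15 67-85 | 16 85-101 |
Completion: 10=17  11=30  12=48  13=63  14=67  15=85  16=101
Turnaround (C−A): 10=17  11=30  12=48  13=63  14=67  15=85  16=101
Waiting = turnaround − burst: 10=0, 11=17, 12=30, 13=48, 14=63, 15=67, 16=85
Total waiting = 0 + 17 + 30 + 48 + 63 + 67 + 85 = 310

310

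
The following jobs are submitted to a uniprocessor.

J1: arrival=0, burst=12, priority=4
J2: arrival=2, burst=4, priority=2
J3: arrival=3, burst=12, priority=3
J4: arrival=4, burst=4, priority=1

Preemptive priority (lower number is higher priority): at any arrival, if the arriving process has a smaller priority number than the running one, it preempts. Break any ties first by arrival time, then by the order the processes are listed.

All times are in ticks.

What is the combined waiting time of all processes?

Timeline: | J1 0-2 | J2 2-4 | J4 4-8 | J2 8-10 | J3 10-22 | J1 22-32 |
Completion: J1=32  J2=10  J3=22  J4=8
Turnaround (C−A): J1=32  J2=8  J3=19  J4=4
Waiting = turnaround − burst: J1=20, J2=4, J3=7, J4=0
Total waiting = 20 + 4 + 7 + 0 = 31

31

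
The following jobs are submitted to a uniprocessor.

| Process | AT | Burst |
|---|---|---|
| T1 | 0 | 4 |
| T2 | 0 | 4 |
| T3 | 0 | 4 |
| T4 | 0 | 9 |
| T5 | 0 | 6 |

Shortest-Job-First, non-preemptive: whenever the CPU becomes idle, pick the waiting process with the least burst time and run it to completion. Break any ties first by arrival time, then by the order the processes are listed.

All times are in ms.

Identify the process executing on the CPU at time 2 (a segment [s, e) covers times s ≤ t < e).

Timeline: | T1 0-4 | T2 4-8 | T3 8-12 | T5 12-18 | T4 18-27 |
Completion: T1=4  T2=8  T3=12  T4=27  T5=18

T1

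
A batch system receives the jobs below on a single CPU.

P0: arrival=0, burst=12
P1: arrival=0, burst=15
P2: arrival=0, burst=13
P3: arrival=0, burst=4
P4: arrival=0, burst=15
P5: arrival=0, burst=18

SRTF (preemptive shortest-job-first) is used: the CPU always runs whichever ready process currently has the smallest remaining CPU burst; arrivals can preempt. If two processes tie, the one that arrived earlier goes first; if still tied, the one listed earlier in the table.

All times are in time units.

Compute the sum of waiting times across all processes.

Gantt: | P3 0-4 | P0 4-16 | P2 16-29 | P1 29-44 | P4 44-59 | P5 59-77 |
Completion: P0=16  P1=44  P2=29  P3=4  P4=59  P5=77
Turnaround (C−A): P0=16  P1=44  P2=29  P3=4  P4=59  P5=77
Waiting = turnaround − burst: P0=4, P1=29, P2=16, P3=0, P4=44, P5=59
Total waiting = 4 + 29 + 16 + 0 + 44 + 59 = 152

152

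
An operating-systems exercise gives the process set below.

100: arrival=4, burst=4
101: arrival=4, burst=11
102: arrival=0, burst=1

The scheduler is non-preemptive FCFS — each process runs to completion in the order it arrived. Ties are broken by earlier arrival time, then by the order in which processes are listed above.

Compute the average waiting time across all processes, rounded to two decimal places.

1.33

Gantt: | 102 0-1 | idle 1-4 | 100 4-8 | 101 8-19 |
Completion: 100=8  101=19  102=1
Turnaround (C−A): 100=4  101=15  102=1
Waiting times: 100=0, 101=4, 102=0
Average waiting = (0+4+0) / 3 = 4/3 = 1.33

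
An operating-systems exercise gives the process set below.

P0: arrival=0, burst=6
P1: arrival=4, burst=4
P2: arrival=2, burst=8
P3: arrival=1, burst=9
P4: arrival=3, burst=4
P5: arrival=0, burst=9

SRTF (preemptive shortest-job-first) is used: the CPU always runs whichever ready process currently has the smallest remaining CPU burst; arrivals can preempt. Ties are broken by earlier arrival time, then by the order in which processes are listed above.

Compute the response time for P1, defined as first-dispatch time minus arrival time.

Gantt: | P0 0-6 | P4 6-10 | P1 10-14 | P2 14-22 | P5 22-31 | P3 31-40 |
Completion: P0=6  P1=14  P2=22  P3=40  P4=10  P5=31
Response(P1) = first start − arrival = 10 − 4 = 6

6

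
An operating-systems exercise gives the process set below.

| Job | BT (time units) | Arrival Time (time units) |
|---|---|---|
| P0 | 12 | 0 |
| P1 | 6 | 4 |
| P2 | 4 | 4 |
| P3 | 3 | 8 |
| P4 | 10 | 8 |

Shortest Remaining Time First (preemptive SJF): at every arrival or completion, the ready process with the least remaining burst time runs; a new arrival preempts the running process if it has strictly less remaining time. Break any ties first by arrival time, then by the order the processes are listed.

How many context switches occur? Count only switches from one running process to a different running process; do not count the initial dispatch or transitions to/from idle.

Timeline: | P0 0-4 | P2 4-8 | P3 8-11 | P1 11-17 | P0 17-25 | P4 25-35 |
Completion: P0=25  P1=17  P2=8  P3=11  P4=35
Turnaround (C−A): P0=25  P1=13  P2=4  P3=3  P4=27

5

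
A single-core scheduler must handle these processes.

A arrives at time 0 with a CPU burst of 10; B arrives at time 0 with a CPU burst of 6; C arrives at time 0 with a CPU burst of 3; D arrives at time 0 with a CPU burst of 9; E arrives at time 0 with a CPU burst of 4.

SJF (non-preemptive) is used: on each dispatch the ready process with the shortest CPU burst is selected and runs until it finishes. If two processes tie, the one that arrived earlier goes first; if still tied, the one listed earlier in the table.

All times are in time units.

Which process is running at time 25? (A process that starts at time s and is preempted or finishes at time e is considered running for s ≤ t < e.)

A

Gantt: | C 0-3 | E 3-7 | B 7-13 | D 13-22 | A 22-32 |
Completion: A=32  B=13  C=3  D=22  E=7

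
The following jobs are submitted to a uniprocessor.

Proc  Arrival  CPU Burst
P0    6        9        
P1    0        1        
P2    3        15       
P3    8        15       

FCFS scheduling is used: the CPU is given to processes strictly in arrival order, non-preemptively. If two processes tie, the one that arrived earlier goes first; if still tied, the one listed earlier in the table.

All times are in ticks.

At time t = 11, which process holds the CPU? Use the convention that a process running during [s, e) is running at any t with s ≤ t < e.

P2

Gantt: | P1 0-1 | idle 1-3 | P2 3-18 | P0 18-27 | P3 27-42 |
Completion: P0=27  P1=1  P2=18  P3=42
Turnaround (C−A): P0=21  P1=1  P2=15  P3=34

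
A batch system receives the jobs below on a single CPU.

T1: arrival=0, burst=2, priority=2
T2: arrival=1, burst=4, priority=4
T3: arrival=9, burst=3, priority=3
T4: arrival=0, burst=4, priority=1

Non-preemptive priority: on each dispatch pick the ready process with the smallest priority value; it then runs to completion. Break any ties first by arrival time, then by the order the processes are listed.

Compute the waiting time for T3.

1

Gantt: | T4 0-4 | T1 4-6 | T2 6-10 | T3 10-13 |
Completion: T1=6  T2=10  T3=13  T4=4
Turnaround (C−A): T1=6  T2=9  T3=4  T4=4
Waiting(T3) = turnaround − burst = 4 − 3 = 1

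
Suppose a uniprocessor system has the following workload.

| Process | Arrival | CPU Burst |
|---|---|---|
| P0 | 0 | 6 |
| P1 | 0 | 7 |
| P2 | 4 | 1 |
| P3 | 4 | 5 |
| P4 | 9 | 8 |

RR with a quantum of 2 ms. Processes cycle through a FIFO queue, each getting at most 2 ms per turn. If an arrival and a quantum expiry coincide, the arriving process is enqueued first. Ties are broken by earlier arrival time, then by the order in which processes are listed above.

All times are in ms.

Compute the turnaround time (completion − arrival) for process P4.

18

Timeline: | P0 0-2 | P1 2-4 | P0 4-6 | P2 6-7 | P3 7-9 | P1 9-11 | P0 11-13 | P4 13-15 | P3 15-17 | P1 17-19 | P4 19-21 | P3 21-22 | P1 22-23 | P4 23-27 |
Completion: P0=13  P1=23  P2=7  P3=22  P4=27
Turnaround (C−A): P0=13  P1=23  P2=3  P3=18  P4=18
Turnaround(P4) = completion − arrival = 27 − 9 = 18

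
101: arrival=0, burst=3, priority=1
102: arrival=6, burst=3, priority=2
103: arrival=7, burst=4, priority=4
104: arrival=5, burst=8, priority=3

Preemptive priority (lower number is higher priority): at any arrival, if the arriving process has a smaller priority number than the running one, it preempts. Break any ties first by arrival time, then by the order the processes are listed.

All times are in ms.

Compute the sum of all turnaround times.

Gantt: | 101 0-3 | idle 3-5 | 104 5-6 | 102 6-9 | 104 9-16 | 103 16-20 |
Completion: 101=3  102=9  103=20  104=16
Turnaround = completion − arrival: 101=3, 102=3, 103=13, 104=11
Total turnaround = 3 + 3 + 13 + 11 = 30

30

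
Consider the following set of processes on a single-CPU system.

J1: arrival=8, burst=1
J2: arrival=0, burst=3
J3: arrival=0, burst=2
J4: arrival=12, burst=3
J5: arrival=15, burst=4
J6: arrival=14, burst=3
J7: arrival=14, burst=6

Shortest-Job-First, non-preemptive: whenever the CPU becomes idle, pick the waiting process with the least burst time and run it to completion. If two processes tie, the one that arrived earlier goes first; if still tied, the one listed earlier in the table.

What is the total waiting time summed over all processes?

Schedule: | J3 0-2 | J2 2-5 | idle 5-8 | J1 8-9 | idle 9-12 | J4 12-15 | J6 15-18 | J5 18-22 | J7 22-28 |
Completion: J1=9  J2=5  J3=2  J4=15  J5=22  J6=18  J7=28
Turnaround (C−A): J1=1  J2=5  J3=2  J4=3  J5=7  J6=4  J7=14
Waiting = turnaround − burst: J1=0, J2=2, J3=0, J4=0, J5=3, J6=1, J7=8
Total waiting = 0 + 2 + 0 + 0 + 3 + 1 + 8 = 14

14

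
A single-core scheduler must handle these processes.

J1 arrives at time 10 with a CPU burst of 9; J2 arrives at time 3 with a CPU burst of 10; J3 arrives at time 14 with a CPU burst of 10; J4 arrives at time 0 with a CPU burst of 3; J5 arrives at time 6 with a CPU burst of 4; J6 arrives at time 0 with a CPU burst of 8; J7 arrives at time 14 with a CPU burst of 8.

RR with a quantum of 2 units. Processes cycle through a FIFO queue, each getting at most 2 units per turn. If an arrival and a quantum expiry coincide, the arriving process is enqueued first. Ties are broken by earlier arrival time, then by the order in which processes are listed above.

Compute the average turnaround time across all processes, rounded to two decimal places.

27.71

Schedule: | J4 0-2 | J6 2-4 | J4 4-5 | J2 5-7 | J6 7-9 | J5 9-11 | J2 11-13 | J6 13-15 | J1 15-17 | J5 17-19 | J2 19-21 | J3 21-23 | J7 23-25 | J6 25-27 | J1 27-29 | J2 29-31 | J3 31-33 | J7 33-35 | J1 35-37 | J2 37-39 | J3 39-41 | J7 41-43 | J1 43-45 | J3 45-47 | J7 47-49 | J1 49-50 | J3 50-52 |
Completion: J1=50  J2=39  J3=52  J4=5  J5=19  J6=27  J7=49
Turnaround (C−A): J1=40  J2=36  J3=38  J4=5  J5=13  J6=27  J7=35
Turnaround times: J1=40, J2=36, J3=38, J4=5, J5=13, J6=27, J7=35
Average turnaround = (40+36+38+5+13+27+35) / 7 = 194/7 = 27.71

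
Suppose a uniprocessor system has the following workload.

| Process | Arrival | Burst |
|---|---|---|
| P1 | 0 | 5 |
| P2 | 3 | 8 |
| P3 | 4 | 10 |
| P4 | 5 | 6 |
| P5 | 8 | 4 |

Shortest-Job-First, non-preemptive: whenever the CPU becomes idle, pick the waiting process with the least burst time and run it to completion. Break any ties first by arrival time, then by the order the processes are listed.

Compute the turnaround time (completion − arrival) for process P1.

5

Timeline: | P1 0-5 | P4 5-11 | P5 11-15 | P2 15-23 | P3 23-33 |
Completion: P1=5  P2=23  P3=33  P4=11  P5=15
Turnaround(P1) = completion − arrival = 5 − 0 = 5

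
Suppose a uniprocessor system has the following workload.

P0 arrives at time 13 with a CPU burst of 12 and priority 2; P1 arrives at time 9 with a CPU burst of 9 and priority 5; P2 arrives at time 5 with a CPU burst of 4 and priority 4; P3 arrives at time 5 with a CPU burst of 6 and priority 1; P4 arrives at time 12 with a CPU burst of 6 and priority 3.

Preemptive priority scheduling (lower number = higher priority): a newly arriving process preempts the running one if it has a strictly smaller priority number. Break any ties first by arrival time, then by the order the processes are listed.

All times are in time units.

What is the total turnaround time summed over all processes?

97

Timeline: | idle 0-5 | P3 5-11 | P2 11-12 | P4 12-13 | P0 13-25 | P4 25-30 | P2 30-33 | P1 33-42 |
Completion: P0=25  P1=42  P2=33  P3=11  P4=30
Turnaround (C−A): P0=12  P1=33  P2=28  P3=6  P4=18
Turnaround = completion − arrival: P0=12, P1=33, P2=28, P3=6, P4=18
Total turnaround = 12 + 33 + 28 + 6 + 18 = 97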